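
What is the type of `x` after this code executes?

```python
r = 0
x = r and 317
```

'and' returns first falsy value (0 is int)

int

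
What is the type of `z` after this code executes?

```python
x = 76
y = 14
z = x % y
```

int % int = int

int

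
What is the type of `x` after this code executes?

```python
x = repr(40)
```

repr() returns str

str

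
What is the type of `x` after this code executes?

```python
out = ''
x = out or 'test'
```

'or' returns first truthy value (str)

str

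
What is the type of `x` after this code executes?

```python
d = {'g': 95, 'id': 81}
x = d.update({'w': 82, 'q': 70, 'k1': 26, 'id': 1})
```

dict.update() returns None

NoneType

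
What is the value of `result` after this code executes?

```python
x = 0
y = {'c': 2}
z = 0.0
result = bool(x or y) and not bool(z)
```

x = 0; y = {'c': 2}; z = 0.0; result = True

True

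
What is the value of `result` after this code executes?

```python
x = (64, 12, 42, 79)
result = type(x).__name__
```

x is tuple; result = 'tuple'

'tuple'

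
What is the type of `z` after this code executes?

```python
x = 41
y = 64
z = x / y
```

int / int = float

float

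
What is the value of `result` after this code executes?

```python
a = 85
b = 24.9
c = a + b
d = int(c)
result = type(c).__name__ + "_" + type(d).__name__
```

a is int; b is float; c is float; d is int; result = 'float_int'

'float_int'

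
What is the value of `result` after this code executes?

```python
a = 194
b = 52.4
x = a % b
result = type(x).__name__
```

a is int; b is float; x is float; result = 'float'

'float'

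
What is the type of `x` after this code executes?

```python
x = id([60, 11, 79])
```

id() returns int

int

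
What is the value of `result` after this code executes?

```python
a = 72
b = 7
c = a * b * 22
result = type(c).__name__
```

a is int; b is int; c is int; result = 'int'

'int'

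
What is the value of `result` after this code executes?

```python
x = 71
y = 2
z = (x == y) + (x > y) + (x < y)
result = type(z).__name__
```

x is int; y is int; z is int; result = 'int'

'int'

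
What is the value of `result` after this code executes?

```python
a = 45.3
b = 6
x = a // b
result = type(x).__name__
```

a is float; b is int; x is float; result = 'float'

'float'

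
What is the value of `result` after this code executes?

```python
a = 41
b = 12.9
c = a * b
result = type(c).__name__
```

a is int; b is float; c is float; result = 'float'

'float'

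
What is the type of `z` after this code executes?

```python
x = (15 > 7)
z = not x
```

'not' returns bool

bool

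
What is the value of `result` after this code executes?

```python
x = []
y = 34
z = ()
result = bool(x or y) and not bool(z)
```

x = []; y = 34; z = (); result = True

True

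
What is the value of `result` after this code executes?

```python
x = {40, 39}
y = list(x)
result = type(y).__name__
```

x is set; y is list; result = 'list'

'list'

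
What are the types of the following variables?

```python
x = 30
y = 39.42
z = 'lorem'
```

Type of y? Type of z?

y is assigned a number with a decimal point, so it is a float; z is assigned a quoted string literal, so it is a str

float, str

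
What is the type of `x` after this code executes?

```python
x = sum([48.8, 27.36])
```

sum() of floats returns float

float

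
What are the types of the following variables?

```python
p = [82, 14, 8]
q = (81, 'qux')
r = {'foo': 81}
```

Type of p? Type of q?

p is assigned a list literal (square brackets); q is assigned a tuple (parenthesized, comma-separated values)

list, tuple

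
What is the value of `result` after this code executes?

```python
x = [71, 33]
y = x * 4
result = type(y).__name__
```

x is list; y is list; result = 'list'

'list'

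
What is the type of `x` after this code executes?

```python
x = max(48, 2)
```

max() of ints returns int

int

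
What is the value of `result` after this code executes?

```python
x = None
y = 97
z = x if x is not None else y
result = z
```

x = None; y = 97; z = 97; result = 97

97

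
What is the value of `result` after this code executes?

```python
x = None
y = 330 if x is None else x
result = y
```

x = None; y = 330; result = 330

330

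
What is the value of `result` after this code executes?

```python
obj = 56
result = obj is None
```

obj = 56; result = False

False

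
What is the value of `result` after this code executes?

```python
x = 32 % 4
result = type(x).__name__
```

x is int; result = 'int'

'int'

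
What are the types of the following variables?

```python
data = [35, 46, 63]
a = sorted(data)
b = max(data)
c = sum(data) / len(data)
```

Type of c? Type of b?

int / int = float; max of ints returns int

float, int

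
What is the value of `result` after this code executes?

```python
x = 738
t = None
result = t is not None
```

x = 738; t = None; result = False

False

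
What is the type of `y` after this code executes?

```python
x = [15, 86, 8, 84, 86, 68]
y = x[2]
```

Indexing list[int] returns int

int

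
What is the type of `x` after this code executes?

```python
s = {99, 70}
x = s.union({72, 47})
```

set.union() returns a new set

set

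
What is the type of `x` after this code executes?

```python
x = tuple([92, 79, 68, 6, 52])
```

tuple() constructor returns tuple

tuple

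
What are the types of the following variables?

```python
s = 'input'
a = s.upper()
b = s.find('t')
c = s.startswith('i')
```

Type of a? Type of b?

upper() returns str; find() returns int

str, int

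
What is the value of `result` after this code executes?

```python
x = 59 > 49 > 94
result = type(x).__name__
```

x is bool; result = 'bool'

'bool'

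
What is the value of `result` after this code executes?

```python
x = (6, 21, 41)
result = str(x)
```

x = (6, 21, 41); result = '(6, 21, 41)'

'(6, 21, 41)'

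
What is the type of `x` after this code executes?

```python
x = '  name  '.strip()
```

str.strip() returns str

str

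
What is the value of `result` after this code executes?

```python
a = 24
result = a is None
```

a = 24; result = False

False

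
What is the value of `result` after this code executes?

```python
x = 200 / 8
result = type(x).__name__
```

x is float; result = 'float'

'float'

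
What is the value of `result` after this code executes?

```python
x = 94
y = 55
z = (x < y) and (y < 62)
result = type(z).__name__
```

x is int; y is int; z is bool; result = 'bool'

'bool'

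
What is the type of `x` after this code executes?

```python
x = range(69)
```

range() returns a range object

range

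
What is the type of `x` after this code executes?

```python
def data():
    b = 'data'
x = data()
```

Function without return returns None

NoneType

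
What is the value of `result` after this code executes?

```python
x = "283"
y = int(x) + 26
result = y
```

x = '283'; y = 309; result = 309

309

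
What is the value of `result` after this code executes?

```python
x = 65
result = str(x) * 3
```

x = 65; result = '656565'

'656565'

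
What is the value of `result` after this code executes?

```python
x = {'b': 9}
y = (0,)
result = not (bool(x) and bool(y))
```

x = {'b': 9}; y = (0,); result = False

False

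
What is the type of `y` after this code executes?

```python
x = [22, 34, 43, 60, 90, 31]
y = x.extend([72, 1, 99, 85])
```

list.extend() returns None

NoneType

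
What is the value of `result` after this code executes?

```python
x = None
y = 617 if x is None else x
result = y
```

x = None; y = 617; result = 617

617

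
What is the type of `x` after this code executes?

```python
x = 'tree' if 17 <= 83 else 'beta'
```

Both branches of conditional are str

str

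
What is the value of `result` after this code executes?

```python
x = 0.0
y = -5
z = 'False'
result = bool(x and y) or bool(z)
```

x = 0.0; y = -5; z = 'False'; result = True

True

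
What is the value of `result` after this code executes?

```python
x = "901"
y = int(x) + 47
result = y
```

x = '901'; y = 948; result = 948

948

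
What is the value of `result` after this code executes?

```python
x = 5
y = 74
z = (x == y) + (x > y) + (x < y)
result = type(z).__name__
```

x is int; y is int; z is int; result = 'int'

'int'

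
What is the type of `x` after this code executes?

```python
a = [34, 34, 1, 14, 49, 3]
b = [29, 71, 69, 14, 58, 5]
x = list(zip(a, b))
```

list(zip()) returns a list of tuples

list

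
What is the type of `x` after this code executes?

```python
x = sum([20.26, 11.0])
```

sum() of floats returns float

float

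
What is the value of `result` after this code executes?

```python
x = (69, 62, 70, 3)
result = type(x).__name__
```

x is tuple; result = 'tuple'

'tuple'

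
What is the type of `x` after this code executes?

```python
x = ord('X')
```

ord() returns int (code point)

int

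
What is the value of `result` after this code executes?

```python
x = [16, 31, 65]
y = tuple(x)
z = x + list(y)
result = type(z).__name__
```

x is list; y is tuple; z is list; result = 'list'

'list'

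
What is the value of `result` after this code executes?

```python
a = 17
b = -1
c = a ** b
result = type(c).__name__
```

a is int; b is int; c is float; result = 'float'

'float'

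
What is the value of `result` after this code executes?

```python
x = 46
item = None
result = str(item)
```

x = 46; item = None; result = 'None'

'None'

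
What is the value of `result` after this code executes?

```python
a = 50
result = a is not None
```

a = 50; result = True

True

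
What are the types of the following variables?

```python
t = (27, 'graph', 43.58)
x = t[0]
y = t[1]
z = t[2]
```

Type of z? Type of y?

tuple[2] is float; tuple[1] is str

float, str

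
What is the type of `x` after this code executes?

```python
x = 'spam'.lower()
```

str.lower() returns str

str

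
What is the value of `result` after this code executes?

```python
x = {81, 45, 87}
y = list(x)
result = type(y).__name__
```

x is set; y is list; result = 'list'

'list'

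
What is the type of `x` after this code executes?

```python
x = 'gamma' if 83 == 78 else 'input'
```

Both branches of conditional are str

str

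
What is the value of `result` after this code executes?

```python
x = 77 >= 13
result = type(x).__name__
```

x is bool; result = 'bool'

'bool'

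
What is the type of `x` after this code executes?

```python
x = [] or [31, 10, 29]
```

'or' returns first truthy value (list)

list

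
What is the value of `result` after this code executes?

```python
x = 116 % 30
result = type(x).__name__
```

x is int; result = 'int'

'int'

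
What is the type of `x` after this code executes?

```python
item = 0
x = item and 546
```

'and' returns first falsy value (0 is int)

int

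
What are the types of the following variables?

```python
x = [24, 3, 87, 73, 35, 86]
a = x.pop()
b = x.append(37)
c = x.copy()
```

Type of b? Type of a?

append() returns None; pop() returns element

NoneType, int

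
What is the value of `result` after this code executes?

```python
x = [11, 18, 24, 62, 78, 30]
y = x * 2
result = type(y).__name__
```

x is list; y is list; result = 'list'

'list'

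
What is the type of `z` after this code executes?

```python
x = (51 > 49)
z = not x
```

'not' returns bool

bool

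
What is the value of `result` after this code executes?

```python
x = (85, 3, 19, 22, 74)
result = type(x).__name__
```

x is tuple; result = 'tuple'

'tuple'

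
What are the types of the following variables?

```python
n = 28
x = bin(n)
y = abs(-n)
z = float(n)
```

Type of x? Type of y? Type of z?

bin() returns str; abs() of int returns int; float() returns float

str, int, float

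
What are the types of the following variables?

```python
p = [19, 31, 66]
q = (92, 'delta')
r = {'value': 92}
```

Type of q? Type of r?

q is assigned a tuple (parenthesized, comma-separated values); r is assigned a dict literal ({key: value})

tuple, dict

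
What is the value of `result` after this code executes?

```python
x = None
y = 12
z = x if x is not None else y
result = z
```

x = None; y = 12; z = 12; result = 12

12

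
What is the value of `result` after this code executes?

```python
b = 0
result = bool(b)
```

b = 0; result = False

False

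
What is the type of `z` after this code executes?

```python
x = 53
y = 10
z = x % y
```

int % int = int

int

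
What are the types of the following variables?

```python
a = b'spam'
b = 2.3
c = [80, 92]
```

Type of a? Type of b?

a is assigned a bytes literal (b'...' prefix); b is assigned a number with a decimal point, so it is a float

bytes, float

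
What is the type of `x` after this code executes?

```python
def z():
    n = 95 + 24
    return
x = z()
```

Bare return returns None

NoneType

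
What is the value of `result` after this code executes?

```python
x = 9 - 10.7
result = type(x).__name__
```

x is float; result = 'float'

'float'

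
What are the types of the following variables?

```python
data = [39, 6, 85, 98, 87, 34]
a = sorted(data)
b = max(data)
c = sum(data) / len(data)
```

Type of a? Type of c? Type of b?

sorted() returns list; int / int = float; max of ints returns int

list, float, int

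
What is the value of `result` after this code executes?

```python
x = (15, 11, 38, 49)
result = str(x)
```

x = (15, 11, 38, 49); result = '(15, 11, 38, 49)'

'(15, 11, 38, 49)'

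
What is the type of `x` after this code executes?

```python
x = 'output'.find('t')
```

str.find() returns int index

int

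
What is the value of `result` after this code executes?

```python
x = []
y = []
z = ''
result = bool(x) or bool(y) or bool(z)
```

x = []; y = []; z = ''; result = False

False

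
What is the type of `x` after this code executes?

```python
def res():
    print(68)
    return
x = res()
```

Bare return returns None

NoneType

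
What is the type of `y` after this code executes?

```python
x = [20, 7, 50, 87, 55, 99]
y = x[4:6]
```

Slicing a list returns a list

list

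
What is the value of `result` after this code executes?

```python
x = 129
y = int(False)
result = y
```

x = 129; y = 0; result = 0

0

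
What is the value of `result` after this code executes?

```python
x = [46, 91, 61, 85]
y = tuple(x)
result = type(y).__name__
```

x is list; y is tuple; result = 'tuple'

'tuple'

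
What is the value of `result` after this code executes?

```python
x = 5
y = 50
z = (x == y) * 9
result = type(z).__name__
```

x is int; y is int; z is int; result = 'int'

'int'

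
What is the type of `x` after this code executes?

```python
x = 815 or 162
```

'or' returns first truthy value (int)

int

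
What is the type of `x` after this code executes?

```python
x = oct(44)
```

oct() returns str representation

str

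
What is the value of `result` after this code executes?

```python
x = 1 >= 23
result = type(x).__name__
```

x is bool; result = 'bool'

'bool'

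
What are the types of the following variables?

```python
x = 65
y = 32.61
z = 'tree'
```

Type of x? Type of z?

x is assigned a bare integer (no decimal point), so it is an int; z is assigned a quoted string literal, so it is a str

int, str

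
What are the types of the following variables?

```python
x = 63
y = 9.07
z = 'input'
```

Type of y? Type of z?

y is assigned a number with a decimal point, so it is a float; z is assigned a quoted string literal, so it is a str

float, str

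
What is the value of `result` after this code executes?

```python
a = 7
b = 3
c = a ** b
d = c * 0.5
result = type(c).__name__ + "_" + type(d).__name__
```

a is int; b is int; c is int; d is float; result = 'int_float'

'int_float'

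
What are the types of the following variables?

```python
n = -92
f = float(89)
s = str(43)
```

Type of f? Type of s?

f is assigned the result of calling float(), which returns a float; s is assigned the result of calling str(), which returns a str

float, str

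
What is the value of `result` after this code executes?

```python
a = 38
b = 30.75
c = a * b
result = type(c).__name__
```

a is int; b is float; c is float; result = 'float'

'float'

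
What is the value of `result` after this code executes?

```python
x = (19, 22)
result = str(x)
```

x = (19, 22); result = '(19, 22)'

'(19, 22)'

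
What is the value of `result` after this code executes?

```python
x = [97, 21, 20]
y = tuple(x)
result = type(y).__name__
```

x is list; y is tuple; result = 'tuple'

'tuple'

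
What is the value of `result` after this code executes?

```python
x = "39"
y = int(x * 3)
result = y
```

x = '39'; y = 393939; result = 393939

393939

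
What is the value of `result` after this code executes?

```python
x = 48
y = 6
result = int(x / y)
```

x = 48; y = 6; result = 8

8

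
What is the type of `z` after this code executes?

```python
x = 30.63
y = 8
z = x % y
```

float % int = float

float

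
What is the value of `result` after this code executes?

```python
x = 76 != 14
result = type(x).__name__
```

x is bool; result = 'bool'

'bool'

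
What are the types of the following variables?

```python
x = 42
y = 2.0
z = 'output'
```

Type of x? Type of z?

x is assigned a bare integer (no decimal point), so it is an int; z is assigned a quoted string literal, so it is a str

int, str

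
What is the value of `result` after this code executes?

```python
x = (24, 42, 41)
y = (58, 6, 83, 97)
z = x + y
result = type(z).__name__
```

x is tuple; y is tuple; z is tuple; result = 'tuple'

'tuple'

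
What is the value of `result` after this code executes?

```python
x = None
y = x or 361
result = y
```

x = None; y = 361; result = 361

361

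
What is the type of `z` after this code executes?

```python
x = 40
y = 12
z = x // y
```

int // int = int

int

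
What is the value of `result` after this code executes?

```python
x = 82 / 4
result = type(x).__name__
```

x is float; result = 'float'

'float'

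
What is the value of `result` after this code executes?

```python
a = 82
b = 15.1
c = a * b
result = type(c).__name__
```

a is int; b is float; c is float; result = 'float'

'float'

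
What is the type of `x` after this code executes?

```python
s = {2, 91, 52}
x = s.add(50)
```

set.add() returns None (mutates in place)

NoneType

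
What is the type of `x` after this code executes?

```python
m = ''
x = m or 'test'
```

'or' returns first truthy value (str)

str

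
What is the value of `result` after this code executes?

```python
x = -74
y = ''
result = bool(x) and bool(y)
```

x = -74; y = ''; result = False

False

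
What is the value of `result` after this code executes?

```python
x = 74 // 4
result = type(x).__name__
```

x is int; result = 'int'

'int'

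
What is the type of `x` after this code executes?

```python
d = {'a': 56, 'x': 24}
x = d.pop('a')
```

dict.pop() returns the value

int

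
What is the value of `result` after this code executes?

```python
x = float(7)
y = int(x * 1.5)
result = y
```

x = 7.0; y = 10; result = 10

10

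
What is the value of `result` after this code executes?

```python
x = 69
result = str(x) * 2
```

x = 69; result = '6969'

'6969'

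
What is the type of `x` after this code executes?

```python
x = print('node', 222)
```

print() returns None

NoneType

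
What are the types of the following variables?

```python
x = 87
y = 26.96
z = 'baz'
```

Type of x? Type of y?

x is assigned a bare integer (no decimal point), so it is an int; y is assigned a number with a decimal point, so it is a float

int, float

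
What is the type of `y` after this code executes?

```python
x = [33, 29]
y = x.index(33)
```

list.index() returns int

int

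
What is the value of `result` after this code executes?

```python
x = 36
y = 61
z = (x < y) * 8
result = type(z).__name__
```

x is int; y is int; z is int; result = 'int'

'int'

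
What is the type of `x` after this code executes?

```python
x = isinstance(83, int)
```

isinstance() returns bool

bool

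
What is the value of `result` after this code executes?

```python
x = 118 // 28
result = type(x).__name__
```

x is int; result = 'int'

'int'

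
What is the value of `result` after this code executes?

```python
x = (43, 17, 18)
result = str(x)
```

x = (43, 17, 18); result = '(43, 17, 18)'

'(43, 17, 18)'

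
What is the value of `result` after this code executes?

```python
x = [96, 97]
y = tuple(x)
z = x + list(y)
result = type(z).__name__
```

x is list; y is tuple; z is list; result = 'list'

'list'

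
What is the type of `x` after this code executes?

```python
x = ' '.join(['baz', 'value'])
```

str.join() returns str

str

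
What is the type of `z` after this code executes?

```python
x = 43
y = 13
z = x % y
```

int % int = int

int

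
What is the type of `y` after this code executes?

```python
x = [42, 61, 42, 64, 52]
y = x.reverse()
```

list.reverse() returns None

NoneType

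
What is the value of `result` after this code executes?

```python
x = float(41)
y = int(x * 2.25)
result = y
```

x = 41.0; y = 92; result = 92

92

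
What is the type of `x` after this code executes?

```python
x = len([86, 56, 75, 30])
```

len() always returns int

int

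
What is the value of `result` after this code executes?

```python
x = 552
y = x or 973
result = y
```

x = 552; y = 552; result = 552

552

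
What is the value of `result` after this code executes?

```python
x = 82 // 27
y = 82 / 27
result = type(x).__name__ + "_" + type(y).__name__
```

x is int; y is float; result = 'int_float'

'int_float'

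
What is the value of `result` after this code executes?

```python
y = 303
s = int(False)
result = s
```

y = 303; s = 0; result = 0

0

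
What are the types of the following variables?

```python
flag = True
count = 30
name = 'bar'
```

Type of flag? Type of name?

flag is assigned the constant True, which has type bool; name is assigned a quoted string literal, so it is a str

bool, str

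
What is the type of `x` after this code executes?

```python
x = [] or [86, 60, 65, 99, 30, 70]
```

'or' returns first truthy value (list)

list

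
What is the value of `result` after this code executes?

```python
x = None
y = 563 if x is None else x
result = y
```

x = None; y = 563; result = 563

563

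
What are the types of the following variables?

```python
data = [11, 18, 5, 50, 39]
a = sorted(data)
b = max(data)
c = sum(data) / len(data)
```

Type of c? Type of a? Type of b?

int / int = float; sorted() returns list; max of ints returns int

float, list, int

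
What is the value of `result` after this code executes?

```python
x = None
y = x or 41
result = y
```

x = None; y = 41; result = 41

41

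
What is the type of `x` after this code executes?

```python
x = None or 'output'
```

'or' with None returns the other truthy value (str)

str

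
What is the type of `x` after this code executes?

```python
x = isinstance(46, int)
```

isinstance() returns bool

bool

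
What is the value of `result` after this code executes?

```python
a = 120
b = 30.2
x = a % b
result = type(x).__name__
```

a is int; b is float; x is float; result = 'float'

'float'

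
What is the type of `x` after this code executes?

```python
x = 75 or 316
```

'or' returns first truthy value (int)

int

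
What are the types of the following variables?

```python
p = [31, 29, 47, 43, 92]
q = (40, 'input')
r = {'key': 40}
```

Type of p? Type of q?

p is assigned a list literal (square brackets); q is assigned a tuple (parenthesized, comma-separated values)

list, tuple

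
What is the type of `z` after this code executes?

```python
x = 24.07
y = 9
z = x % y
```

float % int = float

float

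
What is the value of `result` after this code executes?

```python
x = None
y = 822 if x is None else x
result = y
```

x = None; y = 822; result = 822

822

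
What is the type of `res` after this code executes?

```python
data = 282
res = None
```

None has type NoneType

NoneType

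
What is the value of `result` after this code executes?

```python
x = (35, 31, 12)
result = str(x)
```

x = (35, 31, 12); result = '(35, 31, 12)'

'(35, 31, 12)'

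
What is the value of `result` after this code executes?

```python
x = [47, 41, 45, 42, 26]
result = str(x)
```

x = [47, 41, 45, 42, 26]; result = '[47, 41, 45, 42, 26]'

'[47, 41, 45, 42, 26]'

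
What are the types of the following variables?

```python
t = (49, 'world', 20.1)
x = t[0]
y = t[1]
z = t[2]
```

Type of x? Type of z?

tuple[0] is int; tuple[2] is float

int, float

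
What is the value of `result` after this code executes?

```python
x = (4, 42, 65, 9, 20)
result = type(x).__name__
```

x is tuple; result = 'tuple'

'tuple'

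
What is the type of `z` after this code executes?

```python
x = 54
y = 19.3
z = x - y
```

int - float = float

float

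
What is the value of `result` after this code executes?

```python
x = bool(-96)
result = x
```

x = True; result = True

True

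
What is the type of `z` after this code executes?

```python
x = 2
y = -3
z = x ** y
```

int ** negative = float

float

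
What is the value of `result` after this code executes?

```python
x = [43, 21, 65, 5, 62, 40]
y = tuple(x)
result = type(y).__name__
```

x is list; y is tuple; result = 'tuple'

'tuple'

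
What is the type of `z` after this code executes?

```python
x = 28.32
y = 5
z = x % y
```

float % int = float

float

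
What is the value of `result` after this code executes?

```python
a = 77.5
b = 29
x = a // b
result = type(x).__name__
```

a is float; b is int; x is float; result = 'float'

'float'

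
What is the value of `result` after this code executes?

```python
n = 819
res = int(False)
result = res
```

n = 819; res = 0; result = 0

0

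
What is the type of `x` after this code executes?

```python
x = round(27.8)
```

round() with no decimal places returns int

int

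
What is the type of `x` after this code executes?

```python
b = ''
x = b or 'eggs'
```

'or' returns first truthy value (str)

str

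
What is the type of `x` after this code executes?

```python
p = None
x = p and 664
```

'and' returns first falsy value (None)

NoneType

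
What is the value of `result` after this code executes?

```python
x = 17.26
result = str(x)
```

x = 17.26; result = '17.26'

'17.26'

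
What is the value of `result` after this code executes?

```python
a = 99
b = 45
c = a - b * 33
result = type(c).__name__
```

a is int; b is int; c is int; result = 'int'

'int'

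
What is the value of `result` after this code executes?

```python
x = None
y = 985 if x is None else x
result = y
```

x = None; y = 985; result = 985

985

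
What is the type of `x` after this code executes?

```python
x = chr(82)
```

chr() returns str (single char)

str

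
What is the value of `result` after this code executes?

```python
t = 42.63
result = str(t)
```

t = 42.63; result = '42.63'

'42.63'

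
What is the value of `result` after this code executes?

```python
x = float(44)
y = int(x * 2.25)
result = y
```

x = 44.0; y = 99; result = 99

99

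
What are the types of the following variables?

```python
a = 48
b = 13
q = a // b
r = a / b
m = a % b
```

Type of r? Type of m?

/ returns float; % of ints returns int

float, int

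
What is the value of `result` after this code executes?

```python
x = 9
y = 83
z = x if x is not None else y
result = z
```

x = 9; y = 83; z = 9; result = 9

9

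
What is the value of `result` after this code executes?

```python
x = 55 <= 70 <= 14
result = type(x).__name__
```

x is bool; result = 'bool'

'bool'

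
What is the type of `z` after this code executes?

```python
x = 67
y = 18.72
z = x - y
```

int - float = float

float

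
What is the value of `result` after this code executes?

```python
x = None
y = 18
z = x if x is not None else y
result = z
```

x = None; y = 18; z = 18; result = 18

18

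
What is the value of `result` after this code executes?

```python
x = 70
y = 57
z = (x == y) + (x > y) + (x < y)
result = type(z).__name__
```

x is int; y is int; z is int; result = 'int'

'int'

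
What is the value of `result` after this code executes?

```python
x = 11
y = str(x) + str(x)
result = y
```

x = 11; y = '1111'; result = '1111'

'1111'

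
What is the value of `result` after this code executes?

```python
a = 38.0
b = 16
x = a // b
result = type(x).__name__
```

a is float; b is int; x is float; result = 'float'

'float'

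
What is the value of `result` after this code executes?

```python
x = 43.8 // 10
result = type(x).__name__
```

x is float; result = 'float'

'float'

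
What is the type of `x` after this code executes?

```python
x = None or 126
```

'or' with None returns the other truthy value

int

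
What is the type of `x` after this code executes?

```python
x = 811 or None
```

'or' returns first truthy value

int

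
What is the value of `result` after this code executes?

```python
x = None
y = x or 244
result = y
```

x = None; y = 244; result = 244

244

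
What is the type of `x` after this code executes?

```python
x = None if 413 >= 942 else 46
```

413 >= 942 is False, so the else branch is taken

int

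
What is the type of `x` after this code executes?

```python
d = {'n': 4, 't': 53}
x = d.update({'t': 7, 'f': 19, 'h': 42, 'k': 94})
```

dict.update() returns None

NoneType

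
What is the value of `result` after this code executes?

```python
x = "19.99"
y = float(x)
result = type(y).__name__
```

x is str; y is float; result = 'float'

'float'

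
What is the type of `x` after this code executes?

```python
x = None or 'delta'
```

'or' with None returns the other truthy value (str)

str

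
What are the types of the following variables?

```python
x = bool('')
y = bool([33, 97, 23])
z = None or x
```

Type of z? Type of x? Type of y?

None or bool returns the bool; bool() returns bool; bool() returns bool

bool, bool, bool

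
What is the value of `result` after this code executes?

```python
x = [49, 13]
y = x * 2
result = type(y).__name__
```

x is list; y is list; result = 'list'

'list'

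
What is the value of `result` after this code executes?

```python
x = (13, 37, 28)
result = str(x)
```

x = (13, 37, 28); result = '(13, 37, 28)'

'(13, 37, 28)'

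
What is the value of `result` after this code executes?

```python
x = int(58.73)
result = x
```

x = 58; result = 58

58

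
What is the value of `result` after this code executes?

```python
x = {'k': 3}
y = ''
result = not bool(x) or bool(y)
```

x = {'k': 3}; y = ''; result = False

False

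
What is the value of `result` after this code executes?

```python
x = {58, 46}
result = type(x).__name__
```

x is set; result = 'set'

'set'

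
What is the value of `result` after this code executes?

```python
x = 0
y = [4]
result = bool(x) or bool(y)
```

x = 0; y = [4]; result = True

True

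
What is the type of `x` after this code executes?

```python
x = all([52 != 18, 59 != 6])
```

all() returns bool

bool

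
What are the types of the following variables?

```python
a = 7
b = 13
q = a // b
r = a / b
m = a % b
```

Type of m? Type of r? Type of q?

% of ints returns int; / returns float; // returns int

int, float, int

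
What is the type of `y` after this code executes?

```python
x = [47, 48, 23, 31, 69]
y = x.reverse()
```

list.reverse() returns None

NoneType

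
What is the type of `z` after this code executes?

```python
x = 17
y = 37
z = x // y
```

int // int = int

int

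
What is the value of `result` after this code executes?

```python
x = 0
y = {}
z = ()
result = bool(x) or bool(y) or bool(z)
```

x = 0; y = {}; z = (); result = False

False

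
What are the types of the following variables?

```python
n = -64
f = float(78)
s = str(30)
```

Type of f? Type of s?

f is assigned the result of calling float(), which returns a float; s is assigned the result of calling str(), which returns a str

float, str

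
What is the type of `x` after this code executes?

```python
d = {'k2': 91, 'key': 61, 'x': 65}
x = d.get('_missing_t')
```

dict.get() returns None when key not found

NoneType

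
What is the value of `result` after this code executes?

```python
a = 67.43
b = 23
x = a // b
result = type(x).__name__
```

a is float; b is int; x is float; result = 'float'

'float'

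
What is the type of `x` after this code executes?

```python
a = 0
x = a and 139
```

'and' returns first falsy value (0 is int)

int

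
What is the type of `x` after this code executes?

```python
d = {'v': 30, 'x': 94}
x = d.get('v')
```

dict.get() returns value type when found

int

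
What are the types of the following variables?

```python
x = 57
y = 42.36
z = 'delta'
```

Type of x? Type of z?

x is assigned a bare integer (no decimal point), so it is an int; z is assigned a quoted string literal, so it is a str

int, str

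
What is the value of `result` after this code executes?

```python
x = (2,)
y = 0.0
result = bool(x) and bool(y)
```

x = (2,); y = 0.0; result = False

False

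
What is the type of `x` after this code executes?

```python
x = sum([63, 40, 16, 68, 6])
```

sum() of ints returns int

int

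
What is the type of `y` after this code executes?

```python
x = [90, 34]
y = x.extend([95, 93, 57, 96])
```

list.extend() returns None

NoneType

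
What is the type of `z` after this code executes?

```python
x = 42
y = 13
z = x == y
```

Equality comparison returns bool

bool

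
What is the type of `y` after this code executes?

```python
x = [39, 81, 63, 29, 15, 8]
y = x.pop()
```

list.pop() returns the popped element

int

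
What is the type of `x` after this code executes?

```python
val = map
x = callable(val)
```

callable() returns bool

bool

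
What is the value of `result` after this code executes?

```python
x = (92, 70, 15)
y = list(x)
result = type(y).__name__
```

x is tuple; y is list; result = 'list'

'list'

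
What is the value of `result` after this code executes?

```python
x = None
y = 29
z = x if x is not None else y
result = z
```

x = None; y = 29; z = 29; result = 29

29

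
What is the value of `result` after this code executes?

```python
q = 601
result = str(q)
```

q = 601; result = '601'

'601'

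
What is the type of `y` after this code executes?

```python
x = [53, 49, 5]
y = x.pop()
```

list.pop() returns the popped element

int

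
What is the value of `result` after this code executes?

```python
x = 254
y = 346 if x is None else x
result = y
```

x = 254; y = 254; result = 254

254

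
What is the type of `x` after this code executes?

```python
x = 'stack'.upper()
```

str.upper() returns str

str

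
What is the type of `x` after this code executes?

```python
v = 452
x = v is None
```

'is' comparison returns bool

bool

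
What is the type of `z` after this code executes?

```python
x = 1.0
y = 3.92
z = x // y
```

float // float = float

float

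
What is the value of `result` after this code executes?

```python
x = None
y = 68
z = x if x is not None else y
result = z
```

x = None; y = 68; z = 68; result = 68

68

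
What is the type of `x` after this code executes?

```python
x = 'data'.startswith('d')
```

str.startswith() returns bool

bool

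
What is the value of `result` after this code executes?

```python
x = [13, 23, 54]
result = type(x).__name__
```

x is list; result = 'list'

'list'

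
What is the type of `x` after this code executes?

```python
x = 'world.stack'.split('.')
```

str.split() returns list

list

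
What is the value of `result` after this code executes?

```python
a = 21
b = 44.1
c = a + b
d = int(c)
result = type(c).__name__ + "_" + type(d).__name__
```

a is int; b is float; c is float; d is int; result = 'float_int'

'float_int'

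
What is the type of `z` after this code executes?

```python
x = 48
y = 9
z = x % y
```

int % int = int

int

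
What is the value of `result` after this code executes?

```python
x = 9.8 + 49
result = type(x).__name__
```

x is float; result = 'float'

'float'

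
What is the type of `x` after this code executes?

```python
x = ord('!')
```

ord() returns int (code point)

int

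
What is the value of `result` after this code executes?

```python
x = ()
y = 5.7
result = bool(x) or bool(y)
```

x = (); y = 5.7; result = True

True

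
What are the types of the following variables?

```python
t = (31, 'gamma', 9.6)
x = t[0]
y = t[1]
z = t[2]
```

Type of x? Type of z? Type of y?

tuple[0] is int; tuple[2] is float; tuple[1] is str

int, float, str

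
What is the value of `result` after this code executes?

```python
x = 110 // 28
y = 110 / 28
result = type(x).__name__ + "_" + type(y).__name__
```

x is int; y is float; result = 'int_float'

'int_float'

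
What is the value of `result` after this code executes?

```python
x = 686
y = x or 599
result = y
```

x = 686; y = 686; result = 686

686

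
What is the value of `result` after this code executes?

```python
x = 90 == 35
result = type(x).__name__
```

x is bool; result = 'bool'

'bool'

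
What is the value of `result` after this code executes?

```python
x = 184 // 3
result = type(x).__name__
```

x is int; result = 'int'

'int'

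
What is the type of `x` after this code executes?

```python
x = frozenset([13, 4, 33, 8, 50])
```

frozenset() returns frozenset

frozenset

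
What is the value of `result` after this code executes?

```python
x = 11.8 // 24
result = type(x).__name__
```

x is float; result = 'float'

'float'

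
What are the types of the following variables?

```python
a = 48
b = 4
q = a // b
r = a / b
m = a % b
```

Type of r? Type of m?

/ returns float; % of ints returns int

float, int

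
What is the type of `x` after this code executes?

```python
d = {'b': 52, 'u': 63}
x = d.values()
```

.values() returns dict_values view

dict_values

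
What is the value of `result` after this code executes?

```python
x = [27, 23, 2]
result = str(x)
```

x = [27, 23, 2]; result = '[27, 23, 2]'

'[27, 23, 2]'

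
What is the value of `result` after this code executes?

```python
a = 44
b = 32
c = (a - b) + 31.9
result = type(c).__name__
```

a is int; b is int; c is float; result = 'float'

'float'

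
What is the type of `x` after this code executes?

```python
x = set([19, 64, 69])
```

set() constructor returns set

set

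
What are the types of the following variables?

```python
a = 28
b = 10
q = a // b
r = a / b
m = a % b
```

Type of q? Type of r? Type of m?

// returns int; / returns float; % of ints returns int

int, float, int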